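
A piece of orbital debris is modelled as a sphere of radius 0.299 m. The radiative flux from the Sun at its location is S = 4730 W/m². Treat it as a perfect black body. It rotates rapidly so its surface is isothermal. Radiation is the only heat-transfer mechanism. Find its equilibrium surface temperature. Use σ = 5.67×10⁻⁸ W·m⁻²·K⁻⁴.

At equilibrium, absorbed power = emitted power.
Absorbing cross-section = πr² = 0.2809 m²; emitting surface = 4πr² = 1.123 m² (ratio 4).
S·A_cross = εσ·A_surf·T⁴  ⇒  T⁴ = S/(4σ).
T⁴ = 1.00·4730/(4·5.67×10⁻⁸) = 2.086×10¹⁰ K⁴.
T = (2.086×10¹⁰)^(1/4).

T ≈ 380 K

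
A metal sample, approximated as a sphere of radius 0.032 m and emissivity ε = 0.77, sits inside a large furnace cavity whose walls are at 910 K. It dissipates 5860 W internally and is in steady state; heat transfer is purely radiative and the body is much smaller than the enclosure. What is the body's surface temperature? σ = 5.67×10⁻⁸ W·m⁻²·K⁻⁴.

For a small grey body in a large enclosure, net radiated power = εσA(T⁴ − T_w⁴).
Steady state: P = εσA(T⁴ − T_w⁴) with A = 4πr² = 0.01287 m².
T⁴ = P/(εσA) + T_w⁴ = 5860/(0.77·5.67×10⁻⁸·0.01287) + (910)⁴
    = 1.043×10¹³ + 6.857×10¹¹ = 1.112×10¹³ K⁴.

T ≈ 1830 K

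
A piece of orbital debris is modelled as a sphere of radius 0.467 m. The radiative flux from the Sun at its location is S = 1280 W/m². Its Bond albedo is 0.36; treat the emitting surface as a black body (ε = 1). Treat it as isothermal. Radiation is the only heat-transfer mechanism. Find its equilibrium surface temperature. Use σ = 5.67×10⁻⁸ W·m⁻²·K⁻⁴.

At equilibrium, absorbed power = emitted power.
Absorbing cross-section = πr² = 0.6851 m²; emitting surface = 4πr² = 2.741 m² (ratio 4).
(1−a)S·A_cross = εσ·A_surf·T⁴  ⇒  T⁴ = (1−a)S/(4σ).
T⁴ = 0.640·1280/(4·5.67×10⁻⁸) = 3.612×10⁹ K⁴.
T = (3.612×10⁹)^(1/4).

T ≈ 245 K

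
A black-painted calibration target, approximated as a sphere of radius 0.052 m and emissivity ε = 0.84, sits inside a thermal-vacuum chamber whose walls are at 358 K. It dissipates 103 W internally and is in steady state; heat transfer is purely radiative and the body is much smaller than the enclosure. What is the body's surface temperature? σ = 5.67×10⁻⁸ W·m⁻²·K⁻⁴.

For a small grey body in a large enclosure, net radiated power = εσA(T⁴ − T_w⁴).
Steady state: P = εσA(T⁴ − T_w⁴) with A = 4πr² = 0.03398 m².
T⁴ = P/(εσA) + T_w⁴ = 103/(0.84·5.67×10⁻⁸·0.03398) + (358)⁴
    = 6.364×10¹⁰ + 1.643×10¹⁰ = 8.007×10¹⁰ K⁴.

T ≈ 532 K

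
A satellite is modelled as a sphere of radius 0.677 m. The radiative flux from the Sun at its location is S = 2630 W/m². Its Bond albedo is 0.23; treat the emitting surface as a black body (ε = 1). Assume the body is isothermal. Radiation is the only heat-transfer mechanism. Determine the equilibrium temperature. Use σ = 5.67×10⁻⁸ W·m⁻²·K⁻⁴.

T ≈ 307 K

At equilibrium, absorbed power = emitted power.
Absorbing cross-section = πr² = 1.440 m²; emitting surface = 4πr² = 5.760 m² (ratio 4).
(1−a)S·A_cross = εσ·A_surf·T⁴  ⇒  T⁴ = (1−a)S/(4σ).
T⁴ = 0.770·2630/(4·5.67×10⁻⁸) = 8.929×10⁹ K⁴.
T = (8.929×10⁹)^(1/4).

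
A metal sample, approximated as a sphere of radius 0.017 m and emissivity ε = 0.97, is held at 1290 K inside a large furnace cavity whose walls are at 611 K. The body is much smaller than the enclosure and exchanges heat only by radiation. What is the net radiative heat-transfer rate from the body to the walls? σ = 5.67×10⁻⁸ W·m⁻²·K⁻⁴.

For a small grey body in a large enclosure: P_net = εσA(T_body⁴ − T_wall⁴).
A = 4πr² = 0.003632 m²; T_body⁴ − T_wall⁴ = 2.769×10¹² − 1.394×10¹¹ = 2.630×10¹² K⁴.
|P_net| = 0.97·5.67×10⁻⁸·0.003632·2.630×10¹².

P_net ≈ 525 W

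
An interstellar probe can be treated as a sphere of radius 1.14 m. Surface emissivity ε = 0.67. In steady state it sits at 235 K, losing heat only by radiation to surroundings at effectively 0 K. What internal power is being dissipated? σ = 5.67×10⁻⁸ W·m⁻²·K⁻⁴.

P ≈ 1890 W

Steady state: P = εσA T⁴.
A = 4πr² = 16.33 m²; T⁴ = (235)⁴ = 3.050×10⁹ K⁴.
P = 0.67 × 5.67×10⁻⁸ × 16.33 × 3.050×10⁹.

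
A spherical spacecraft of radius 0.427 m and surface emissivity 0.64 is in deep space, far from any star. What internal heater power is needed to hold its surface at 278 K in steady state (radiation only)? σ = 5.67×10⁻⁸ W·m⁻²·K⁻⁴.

P = εσ·4πr²·T⁴.
4πr² = 2.291 m²; T⁴ = 5.973×10⁹ K⁴.
P = 0.64·5.67×10⁻⁸·2.291·5.973×10⁹.

P ≈ 497 W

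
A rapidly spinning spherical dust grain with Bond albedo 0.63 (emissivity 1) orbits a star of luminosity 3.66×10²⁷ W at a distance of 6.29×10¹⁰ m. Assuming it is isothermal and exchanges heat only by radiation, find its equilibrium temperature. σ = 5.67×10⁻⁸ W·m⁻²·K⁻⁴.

First find the stellar flux at distance d: S = L/(4πd²) = 3.66×10²⁷/(4π·(6.29×10¹⁰)²) = 73620 W/m².
For an isothermal sphere, absorbed (1−a)S·πr² = emitted σ·4πr²·T⁴, so T⁴ = (1−a)S/(4σ).
T⁴ = 0.370·73620/(4·5.67×10⁻⁸) = 1.201×10¹¹ K⁴.

T ≈ 589 K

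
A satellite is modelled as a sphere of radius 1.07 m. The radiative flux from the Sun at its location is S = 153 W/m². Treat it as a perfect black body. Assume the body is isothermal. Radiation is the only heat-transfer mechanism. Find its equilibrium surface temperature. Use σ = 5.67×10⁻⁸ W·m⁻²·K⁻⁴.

T ≈ 161 K

At equilibrium, absorbed power = emitted power.
Absorbing cross-section = πr² = 3.597 m²; emitting surface = 4πr² = 14.39 m² (ratio 4).
S·A_cross = εσ·A_surf·T⁴  ⇒  T⁴ = S/(4σ).
T⁴ = 1.00·153/(4·5.67×10⁻⁸) = 6.746×10⁸ K⁴.
T = (6.746×10⁸)^(1/4).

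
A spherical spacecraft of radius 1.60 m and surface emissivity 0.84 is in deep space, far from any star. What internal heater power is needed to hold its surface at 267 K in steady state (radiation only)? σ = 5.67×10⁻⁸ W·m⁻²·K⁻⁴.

P = εσ·4πr²·T⁴.
4πr² = 32.17 m²; T⁴ = 5.082×10⁹ K⁴.
P = 0.84·5.67×10⁻⁸·32.17·5.082×10⁹.

P ≈ 7790 W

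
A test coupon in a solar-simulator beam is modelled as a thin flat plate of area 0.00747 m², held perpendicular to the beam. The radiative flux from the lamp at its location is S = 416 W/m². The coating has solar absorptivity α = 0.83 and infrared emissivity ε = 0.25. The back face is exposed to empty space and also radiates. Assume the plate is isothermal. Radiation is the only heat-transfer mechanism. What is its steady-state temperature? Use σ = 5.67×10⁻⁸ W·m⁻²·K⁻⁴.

T ≈ 332 K

At equilibrium, absorbed power = emitted power.
Absorbing cross-section = A = 0.007470 m²; emitting surface = 2A = 0.01494 m² (ratio 2).
αS·A_cross = εσ·A_surf·T⁴  ⇒  T⁴ = αS/(ε·2σ).
T⁴ = 0.830·416/(0.25·2·5.67×10⁻⁸) = 1.218×10¹⁰ K⁴.
T = (1.218×10¹⁰)^(1/4).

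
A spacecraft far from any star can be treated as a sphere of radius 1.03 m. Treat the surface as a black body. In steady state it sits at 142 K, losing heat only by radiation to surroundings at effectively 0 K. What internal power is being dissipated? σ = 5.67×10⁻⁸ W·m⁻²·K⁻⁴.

Steady state: P = εσA T⁴.
A = 4πr² = 13.33 m²; T⁴ = (142)⁴ = 4.066×10⁸ K⁴.
P = 1.0 × 5.67×10⁻⁸ × 13.33 × 4.066×10⁸.

P ≈ 307 W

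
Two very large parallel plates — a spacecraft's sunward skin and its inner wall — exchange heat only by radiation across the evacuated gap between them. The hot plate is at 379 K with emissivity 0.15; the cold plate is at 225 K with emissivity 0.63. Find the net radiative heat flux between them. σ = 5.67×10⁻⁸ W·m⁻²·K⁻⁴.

For two infinite grey parallel plates, q = σ(T₁⁴ − T₂⁴)/(1/ε₁ + 1/ε₂ − 1).
T₁⁴ − T₂⁴ = 2.063×10¹⁰ − 2.563×10⁹ = 1.807×10¹⁰ K⁴.
1/ε₁ + 1/ε₂ − 1 = 6.667 + 1.587 − 1 = 7.254.
q = 5.67×10⁻⁸ × 1.807×10¹⁰ / 7.254.

q ≈ 141 W/m²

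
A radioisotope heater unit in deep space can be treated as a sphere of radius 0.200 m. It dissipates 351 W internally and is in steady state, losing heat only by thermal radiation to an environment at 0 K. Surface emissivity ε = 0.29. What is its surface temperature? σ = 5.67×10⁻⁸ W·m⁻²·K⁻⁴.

Steady state: internal power = radiated power, P = εσA T⁴.
Radiating area A = 4πr² = 0.5027 m².
T⁴ = P/(εσA) = 351/(0.29·5.67×10⁻⁸·0.5027) = 4.247×10¹⁰ K⁴.
T = (4.247×10¹⁰)^(1/4).

T ≈ 454 K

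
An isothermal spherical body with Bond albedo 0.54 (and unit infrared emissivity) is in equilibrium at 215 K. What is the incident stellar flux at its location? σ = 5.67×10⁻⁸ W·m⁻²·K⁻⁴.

(1−a)S·πr² = σ·4πr²·T⁴ ⇒ S = 4σT⁴/(1−a).
S = 4·5.67×10⁻⁸·2.137×10⁹/0.460.

S ≈ 1050 W/m²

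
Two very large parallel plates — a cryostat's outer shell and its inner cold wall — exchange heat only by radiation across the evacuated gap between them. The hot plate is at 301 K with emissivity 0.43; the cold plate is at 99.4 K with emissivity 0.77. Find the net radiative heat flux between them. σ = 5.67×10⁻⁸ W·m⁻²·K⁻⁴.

q ≈ 175 W/m²

For two infinite grey parallel plates, q = σ(T₁⁴ − T₂⁴)/(1/ε₁ + 1/ε₂ − 1).
T₁⁴ − T₂⁴ = 8.209×10⁹ − 9.762×10⁷ = 8.111×10⁹ K⁴.
1/ε₁ + 1/ε₂ − 1 = 2.326 + 1.299 − 1 = 2.624.
q = 5.67×10⁻⁸ × 8.111×10⁹ / 2.624.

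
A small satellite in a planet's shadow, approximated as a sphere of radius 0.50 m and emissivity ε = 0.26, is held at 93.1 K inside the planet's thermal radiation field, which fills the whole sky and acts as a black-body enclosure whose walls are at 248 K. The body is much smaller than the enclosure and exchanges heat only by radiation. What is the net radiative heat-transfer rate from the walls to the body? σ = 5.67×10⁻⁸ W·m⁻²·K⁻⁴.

P_net ≈ 172 W

For a small grey body in a large enclosure: P_net = εσA(T_body⁴ − T_wall⁴).
A = 4πr² = 3.142 m²; T_body⁴ − T_wall⁴ = 7.513×10⁷ − 3.783×10⁹ = -3.708×10⁹ K⁴.
|P_net| = 0.26·5.67×10⁻⁸·3.142·3.708×10⁹.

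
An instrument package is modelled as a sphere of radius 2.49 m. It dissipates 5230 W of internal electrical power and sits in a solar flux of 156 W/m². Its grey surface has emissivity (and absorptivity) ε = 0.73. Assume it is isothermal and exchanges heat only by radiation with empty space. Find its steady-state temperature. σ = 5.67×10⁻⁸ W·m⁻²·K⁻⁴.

At steady state, absorbed solar power + internal power = radiated power.
Absorbed: α·S·A_cross = 0.73·156·19.48 = 2218 W (cross-section πr²).
Total input = 2218 + 5230 = 7448 W.
Radiated: εσ·A_surf·T⁴ with A_surf = 4πr² = 77.91 m².
T⁴ = 7448/(0.73·5.67×10⁻⁸·77.91) = 2.310×10⁹ K⁴.

T ≈ 219 K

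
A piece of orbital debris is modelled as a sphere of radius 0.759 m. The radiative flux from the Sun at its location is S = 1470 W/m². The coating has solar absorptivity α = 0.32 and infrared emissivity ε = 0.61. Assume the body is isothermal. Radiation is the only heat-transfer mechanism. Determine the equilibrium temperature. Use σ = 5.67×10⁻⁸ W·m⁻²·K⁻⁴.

At equilibrium, absorbed power = emitted power.
Absorbing cross-section = πr² = 1.810 m²; emitting surface = 4πr² = 7.239 m² (ratio 4).
αS·A_cross = εσ·A_surf·T⁴  ⇒  T⁴ = αS/(ε·4σ).
T⁴ = 0.320·1470/(0.61·4·5.67×10⁻⁸) = 3.400×10⁹ K⁴.
T = (3.400×10⁹)^(1/4).

T ≈ 241 K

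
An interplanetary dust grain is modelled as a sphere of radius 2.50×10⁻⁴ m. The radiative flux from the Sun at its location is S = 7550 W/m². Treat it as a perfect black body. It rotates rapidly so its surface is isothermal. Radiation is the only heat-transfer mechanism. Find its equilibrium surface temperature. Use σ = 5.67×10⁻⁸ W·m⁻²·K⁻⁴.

At equilibrium, absorbed power = emitted power.
Absorbing cross-section = πr² = 1.963×10⁻⁷ m²; emitting surface = 4πr² = 7.854×10⁻⁷ m² (ratio 4).
S·A_cross = εσ·A_surf·T⁴  ⇒  T⁴ = S/(4σ).
T⁴ = 1.00·7550/(4·5.67×10⁻⁸) = 3.329×10¹⁰ K⁴.
T = (3.329×10¹⁰)^(1/4).

T ≈ 427 K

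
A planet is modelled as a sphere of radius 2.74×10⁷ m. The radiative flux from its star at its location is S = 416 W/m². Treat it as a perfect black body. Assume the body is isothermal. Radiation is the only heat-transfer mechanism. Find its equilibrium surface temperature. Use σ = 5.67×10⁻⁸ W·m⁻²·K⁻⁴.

At equilibrium, absorbed power = emitted power.
Absorbing cross-section = πr² = 2.359×10¹⁵ m²; emitting surface = 4πr² = 9.434×10¹⁵ m² (ratio 4).
S·A_cross = εσ·A_surf·T⁴  ⇒  T⁴ = S/(4σ).
T⁴ = 1.00·416/(4·5.67×10⁻⁸) = 1.834×10⁹ K⁴.
T = (1.834×10⁹)^(1/4).

T ≈ 207 K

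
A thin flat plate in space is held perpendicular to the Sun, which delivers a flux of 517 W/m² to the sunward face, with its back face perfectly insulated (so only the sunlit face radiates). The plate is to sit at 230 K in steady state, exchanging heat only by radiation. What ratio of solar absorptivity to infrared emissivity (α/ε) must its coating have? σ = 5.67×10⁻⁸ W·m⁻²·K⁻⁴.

α/ε ≈ 0.307

Balance: αS·A = εσ·1A·T⁴ ⇒ α/ε = σT⁴/S.
α/ε = 5.67×10⁻⁸·(230)⁴/517 = 5.67×10⁻⁸·2.798×10⁹/517.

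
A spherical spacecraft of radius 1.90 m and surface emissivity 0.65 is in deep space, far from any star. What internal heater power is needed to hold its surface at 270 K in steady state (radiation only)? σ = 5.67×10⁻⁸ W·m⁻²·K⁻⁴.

P ≈ 8890 W

P = εσ·4πr²·T⁴.
4πr² = 45.36 m²; T⁴ = 5.314×10⁹ K⁴.
P = 0.65·5.67×10⁻⁸·45.36·5.314×10⁹.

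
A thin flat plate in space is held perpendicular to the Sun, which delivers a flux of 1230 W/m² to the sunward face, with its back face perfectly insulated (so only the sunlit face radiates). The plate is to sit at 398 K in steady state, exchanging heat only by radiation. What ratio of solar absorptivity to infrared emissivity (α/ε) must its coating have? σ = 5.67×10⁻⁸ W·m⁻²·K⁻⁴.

Balance: αS·A = εσ·1A·T⁴ ⇒ α/ε = σT⁴/S.
α/ε = 5.67×10⁻⁸·(398)⁴/1230 = 5.67×10⁻⁸·2.509×10¹⁰/1230.

α/ε ≈ 1.16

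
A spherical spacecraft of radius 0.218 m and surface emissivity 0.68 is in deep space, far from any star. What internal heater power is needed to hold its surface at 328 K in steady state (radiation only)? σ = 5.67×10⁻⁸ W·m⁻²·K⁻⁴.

P = εσ·4πr²·T⁴.
4πr² = 0.5972 m²; T⁴ = 1.157×10¹⁰ K⁴.
P = 0.68·5.67×10⁻⁸·0.5972·1.157×10¹⁰.

P ≈ 267 W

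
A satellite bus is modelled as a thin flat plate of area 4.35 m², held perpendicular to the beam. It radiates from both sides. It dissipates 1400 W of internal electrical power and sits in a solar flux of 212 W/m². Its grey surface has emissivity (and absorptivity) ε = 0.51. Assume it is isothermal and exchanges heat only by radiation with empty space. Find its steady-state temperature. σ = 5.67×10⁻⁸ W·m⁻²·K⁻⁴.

T ≈ 294 K

At steady state, absorbed solar power + internal power = radiated power.
Absorbed: α·S·A_cross = 0.51·212·4.350 = 470.3 W (cross-section A).
Total input = 470.3 + 1400 = 1870 W.
Radiated: εσ·A_surf·T⁴ with A_surf = 2A = 8.700 m².
T⁴ = 1870/(0.51·5.67×10⁻⁸·8.700) = 7.434×10⁹ K⁴.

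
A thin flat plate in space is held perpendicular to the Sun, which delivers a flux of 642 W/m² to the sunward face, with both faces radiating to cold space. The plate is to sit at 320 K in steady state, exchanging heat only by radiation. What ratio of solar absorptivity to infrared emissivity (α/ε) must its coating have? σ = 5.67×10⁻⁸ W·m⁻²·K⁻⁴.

Balance: αS·A = εσ·2A·T⁴ ⇒ α/ε = 2σT⁴/S.
α/ε = 2·5.67×10⁻⁸·(320)⁴/642 = 2·5.67×10⁻⁸·1.049×10¹⁰/642.

α/ε ≈ 1.85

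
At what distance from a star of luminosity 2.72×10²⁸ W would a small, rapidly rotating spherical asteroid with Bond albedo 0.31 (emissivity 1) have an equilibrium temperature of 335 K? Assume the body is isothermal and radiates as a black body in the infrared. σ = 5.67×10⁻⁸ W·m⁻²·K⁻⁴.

For an isothermal black-emitting sphere, (1−a)S·πr² = σ·4πr²·T⁴ ⇒ S = 4σT⁴/(1−a).
S = 4·5.67×10⁻⁸·(335)⁴/0.690 = 4140 W/m².
Flux falls as S = L/(4πd²), so d = √(L/(4πS)) = √(2.72×10²⁸/(4π·4140)).

d ≈ 7.23×10¹¹ m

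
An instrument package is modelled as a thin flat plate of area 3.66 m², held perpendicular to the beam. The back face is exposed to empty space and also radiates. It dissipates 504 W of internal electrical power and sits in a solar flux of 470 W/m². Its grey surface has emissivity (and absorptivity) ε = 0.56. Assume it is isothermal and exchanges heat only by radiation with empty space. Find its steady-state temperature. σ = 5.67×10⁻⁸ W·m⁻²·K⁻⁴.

T ≈ 282 K

At steady state, absorbed solar power + internal power = radiated power.
Absorbed: α·S·A_cross = 0.56·470·3.660 = 963.3 W (cross-section A).
Total input = 963.3 + 504 = 1467 W.
Radiated: εσ·A_surf·T⁴ with A_surf = 2A = 7.320 m².
T⁴ = 1467/(0.56·5.67×10⁻⁸·7.320) = 6.313×10⁹ K⁴.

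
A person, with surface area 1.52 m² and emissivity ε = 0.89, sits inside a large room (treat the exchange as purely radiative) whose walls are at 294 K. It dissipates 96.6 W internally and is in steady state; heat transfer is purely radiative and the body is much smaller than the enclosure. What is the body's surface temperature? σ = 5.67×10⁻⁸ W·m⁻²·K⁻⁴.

T ≈ 306 K

For a small grey body in a large enclosure, net radiated power = εσA(T⁴ − T_w⁴).
Steady state: P = εσA(T⁴ − T_w⁴) with A = 1.52 m².
T⁴ = P/(εσA) + T_w⁴ = 96.6/(0.89·5.67×10⁻⁸·1.520) + (294)⁴
    = 1.259×10⁹ + 7.471×10⁹ = 8.731×10⁹ K⁴.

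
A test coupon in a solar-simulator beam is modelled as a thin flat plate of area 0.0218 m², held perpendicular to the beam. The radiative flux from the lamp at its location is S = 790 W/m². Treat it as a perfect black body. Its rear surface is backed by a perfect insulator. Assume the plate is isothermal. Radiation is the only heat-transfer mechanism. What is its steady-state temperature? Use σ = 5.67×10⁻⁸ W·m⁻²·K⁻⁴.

At equilibrium, absorbed power = emitted power.
Absorbing cross-section = A = 0.02180 m²; emitting surface = A = 0.02180 m² (ratio 1).
S·A_cross = εσ·A_surf·T⁴  ⇒  T⁴ = S/(1σ).
T⁴ = 1.00·790/(1·5.67×10⁻⁸) = 1.393×10¹⁰ K⁴.
T = (1.393×10¹⁰)^(1/4).

T ≈ 344 K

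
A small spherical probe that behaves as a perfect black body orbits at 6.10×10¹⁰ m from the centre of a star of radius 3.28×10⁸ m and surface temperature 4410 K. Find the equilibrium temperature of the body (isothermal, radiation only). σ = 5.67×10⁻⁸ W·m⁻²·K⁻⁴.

The star's surface emits σT_*⁴; at distance d the flux is S = σT_*⁴(R_*/d)².
S = 5.67×10⁻⁸·(4410)⁴·(3.28×10⁸/6.10×10¹⁰)² = 620.0 W/m².
For an isothermal sphere T⁴ = (1−a)S/(4σ) = 2.734×10⁹ K⁴.

T ≈ 229 K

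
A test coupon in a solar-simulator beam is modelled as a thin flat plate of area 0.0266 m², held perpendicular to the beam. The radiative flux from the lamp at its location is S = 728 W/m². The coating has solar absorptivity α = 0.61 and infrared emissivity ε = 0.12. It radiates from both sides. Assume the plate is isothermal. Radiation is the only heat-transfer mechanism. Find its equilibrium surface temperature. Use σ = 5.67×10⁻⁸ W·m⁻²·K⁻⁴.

T ≈ 425 K

At equilibrium, absorbed power = emitted power.
Absorbing cross-section = A = 0.02660 m²; emitting surface = 2A = 0.05320 m² (ratio 2).
αS·A_cross = εσ·A_surf·T⁴  ⇒  T⁴ = αS/(ε·2σ).
T⁴ = 0.610·728/(0.12·2·5.67×10⁻⁸) = 3.263×10¹⁰ K⁴.
T = (3.263×10¹⁰)^(1/4).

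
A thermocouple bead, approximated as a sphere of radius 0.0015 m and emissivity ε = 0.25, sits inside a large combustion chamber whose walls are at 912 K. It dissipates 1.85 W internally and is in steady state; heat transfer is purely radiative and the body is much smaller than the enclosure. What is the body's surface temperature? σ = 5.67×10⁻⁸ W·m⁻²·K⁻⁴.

T ≈ 1520 K

For a small grey body in a large enclosure, net radiated power = εσA(T⁴ − T_w⁴).
Steady state: P = εσA(T⁴ − T_w⁴) with A = 4πr² = 2.827×10⁻⁵ m².
T⁴ = P/(εσA) + T_w⁴ = 1.85/(0.25·5.67×10⁻⁸·2.827×10⁻⁵) + (912)⁴
    = 4.616×10¹² + 6.918×10¹¹ = 5.308×10¹² K⁴.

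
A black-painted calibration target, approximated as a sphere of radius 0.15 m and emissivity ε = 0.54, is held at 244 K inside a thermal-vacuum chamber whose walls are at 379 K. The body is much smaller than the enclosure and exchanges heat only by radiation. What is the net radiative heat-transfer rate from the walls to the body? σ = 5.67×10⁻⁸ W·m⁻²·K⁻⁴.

For a small grey body in a large enclosure: P_net = εσA(T_body⁴ − T_wall⁴).
A = 4πr² = 0.2827 m²; T_body⁴ − T_wall⁴ = 3.545×10⁹ − 2.063×10¹⁰ = -1.709×10¹⁰ K⁴.
|P_net| = 0.54·5.67×10⁻⁸·0.2827·1.709×10¹⁰.

P_net ≈ 148 W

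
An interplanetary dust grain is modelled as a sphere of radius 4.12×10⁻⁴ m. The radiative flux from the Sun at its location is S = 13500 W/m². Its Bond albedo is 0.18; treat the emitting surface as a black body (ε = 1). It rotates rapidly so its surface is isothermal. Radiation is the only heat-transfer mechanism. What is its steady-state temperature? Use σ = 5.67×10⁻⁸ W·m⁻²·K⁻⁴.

T ≈ 470 K

At equilibrium, absorbed power = emitted power.
Absorbing cross-section = πr² = 5.333×10⁻⁷ m²; emitting surface = 4πr² = 2.133×10⁻⁶ m² (ratio 4).
(1−a)S·A_cross = εσ·A_surf·T⁴  ⇒  T⁴ = (1−a)S/(4σ).
T⁴ = 0.820·13500/(4·5.67×10⁻⁸) = 4.881×10¹⁰ K⁴.
T = (4.881×10¹⁰)^(1/4).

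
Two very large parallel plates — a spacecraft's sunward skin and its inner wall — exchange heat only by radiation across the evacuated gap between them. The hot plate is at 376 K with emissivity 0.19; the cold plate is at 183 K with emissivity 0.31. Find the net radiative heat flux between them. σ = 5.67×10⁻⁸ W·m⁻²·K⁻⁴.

q ≈ 143 W/m²

For two infinite grey parallel plates, q = σ(T₁⁴ − T₂⁴)/(1/ε₁ + 1/ε₂ − 1).
T₁⁴ − T₂⁴ = 1.999×10¹⁰ − 1.122×10⁹ = 1.887×10¹⁰ K⁴.
1/ε₁ + 1/ε₂ − 1 = 5.263 + 3.226 − 1 = 7.489.
q = 5.67×10⁻⁸ × 1.887×10¹⁰ / 7.489.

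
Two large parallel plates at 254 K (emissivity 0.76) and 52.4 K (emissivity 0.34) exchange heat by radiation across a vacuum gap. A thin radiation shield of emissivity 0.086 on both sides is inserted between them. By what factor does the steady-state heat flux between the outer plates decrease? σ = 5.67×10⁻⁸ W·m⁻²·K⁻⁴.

factor ≈ 7.83

Without shield: q₀ = σΔ(T⁴)/(1/ε₁+1/ε₂−1) with denominator 3.257.
With shield the two gaps are in series; the resistances add: (1/ε₁+1/ε_s−1)+(1/ε_s+1/ε₂−1) = 11.94+13.57 = 25.51.
Heat-flux ratio q₀/q = 25.51/3.257.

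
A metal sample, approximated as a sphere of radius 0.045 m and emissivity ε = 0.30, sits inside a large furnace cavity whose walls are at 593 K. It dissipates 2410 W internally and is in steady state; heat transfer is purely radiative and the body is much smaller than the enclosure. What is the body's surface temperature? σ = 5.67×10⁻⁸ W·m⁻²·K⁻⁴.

For a small grey body in a large enclosure, net radiated power = εσA(T⁴ − T_w⁴).
Steady state: P = εσA(T⁴ − T_w⁴) with A = 4πr² = 0.02545 m².
T⁴ = P/(εσA) + T_w⁴ = 2410/(0.30·5.67×10⁻⁸·0.02545) + (593)⁴
    = 5.568×10¹² + 1.237×10¹¹ = 5.691×10¹² K⁴.

T ≈ 1540 K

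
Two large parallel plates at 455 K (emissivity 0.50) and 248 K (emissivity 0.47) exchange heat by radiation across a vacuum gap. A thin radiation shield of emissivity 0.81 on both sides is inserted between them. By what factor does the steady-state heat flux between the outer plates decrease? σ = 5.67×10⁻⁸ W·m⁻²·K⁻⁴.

Without shield: q₀ = σΔ(T⁴)/(1/ε₁+1/ε₂−1) with denominator 3.128.
With shield the two gaps are in series; the resistances add: (1/ε₁+1/ε_s−1)+(1/ε_s+1/ε₂−1) = 2.235+2.362 = 4.597.
Heat-flux ratio q₀/q = 4.597/3.128.

factor ≈ 1.47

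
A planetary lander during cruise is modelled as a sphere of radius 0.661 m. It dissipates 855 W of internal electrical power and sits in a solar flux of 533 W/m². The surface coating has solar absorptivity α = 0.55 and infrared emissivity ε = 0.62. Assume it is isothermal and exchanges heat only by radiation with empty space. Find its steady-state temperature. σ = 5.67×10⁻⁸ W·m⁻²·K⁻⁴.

At steady state, absorbed solar power + internal power = radiated power.
Absorbed: α·S·A_cross = 0.55·533·1.373 = 402.4 W (cross-section πr²).
Total input = 402.4 + 855 = 1257 W.
Radiated: εσ·A_surf·T⁴ with A_surf = 4πr² = 5.491 m².
T⁴ = 1257/(0.62·5.67×10⁻⁸·5.491) = 6.514×10⁹ K⁴.

T ≈ 284 K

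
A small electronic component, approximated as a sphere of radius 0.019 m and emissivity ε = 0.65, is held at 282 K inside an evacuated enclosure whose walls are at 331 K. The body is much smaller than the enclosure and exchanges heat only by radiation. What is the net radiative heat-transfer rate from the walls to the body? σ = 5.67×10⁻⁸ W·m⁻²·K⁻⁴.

P_net ≈ 0.950 W

For a small grey body in a large enclosure: P_net = εσA(T_body⁴ − T_wall⁴).
A = 4πr² = 0.004536 m²; T_body⁴ − T_wall⁴ = 6.324×10⁹ − 1.200×10¹⁰ = -5.680×10⁹ K⁴.
|P_net| = 0.65·5.67×10⁻⁸·0.004536·5.680×10⁹.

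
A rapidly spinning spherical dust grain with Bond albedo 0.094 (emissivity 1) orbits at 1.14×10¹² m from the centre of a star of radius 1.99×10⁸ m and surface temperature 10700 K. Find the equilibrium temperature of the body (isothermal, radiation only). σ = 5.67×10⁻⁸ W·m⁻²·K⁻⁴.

The star's surface emits σT_*⁴; at distance d the flux is S = σT_*⁴(R_*/d)².
S = 5.67×10⁻⁸·(10700)⁴·(1.99×10⁸/1.14×10¹²)² = 22.65 W/m².
For an isothermal sphere T⁴ = (1−a)S/(4σ) = 9.047×10⁷ K⁴.

T ≈ 97.5 K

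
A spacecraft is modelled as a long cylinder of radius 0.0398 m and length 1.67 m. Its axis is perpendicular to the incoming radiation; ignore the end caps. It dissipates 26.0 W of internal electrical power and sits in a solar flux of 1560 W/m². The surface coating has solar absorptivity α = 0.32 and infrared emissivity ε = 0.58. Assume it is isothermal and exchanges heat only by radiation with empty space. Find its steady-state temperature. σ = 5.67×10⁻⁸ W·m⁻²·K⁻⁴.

At steady state, absorbed solar power + internal power = radiated power.
Absorbed: α·S·A_cross = 0.32·1560·0.1329 = 66.36 W (cross-section 2rL).
Total input = 66.36 + 26.0 = 92.36 W.
Radiated: εσ·A_surf·T⁴ with A_surf = 2πrL = 0.4176 m².
T⁴ = 92.36/(0.58·5.67×10⁻⁸·0.4176) = 6.725×10⁹ K⁴.

T ≈ 286 K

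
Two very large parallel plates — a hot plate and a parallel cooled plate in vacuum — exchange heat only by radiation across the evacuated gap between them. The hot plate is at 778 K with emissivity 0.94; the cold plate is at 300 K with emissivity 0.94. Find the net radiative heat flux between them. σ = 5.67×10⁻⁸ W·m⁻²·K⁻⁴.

For two infinite grey parallel plates, q = σ(T₁⁴ − T₂⁴)/(1/ε₁ + 1/ε₂ − 1).
T₁⁴ − T₂⁴ = 3.664×10¹¹ − 8.100×10⁹ = 3.583×10¹¹ K⁴.
1/ε₁ + 1/ε₂ − 1 = 1.064 + 1.064 − 1 = 1.128.
q = 5.67×10⁻⁸ × 3.583×10¹¹ / 1.128.

q ≈ 18000 W/m²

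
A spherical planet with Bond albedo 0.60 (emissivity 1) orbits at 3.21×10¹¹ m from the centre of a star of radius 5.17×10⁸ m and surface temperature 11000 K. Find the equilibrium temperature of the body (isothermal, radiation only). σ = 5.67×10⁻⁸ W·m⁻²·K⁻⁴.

T ≈ 248 K

The star's surface emits σT_*⁴; at distance d the flux is S = σT_*⁴(R_*/d)².
S = 5.67×10⁻⁸·(11000)⁴·(5.17×10⁸/3.21×10¹¹)² = 2153 W/m².
For an isothermal sphere T⁴ = (1−a)S/(4σ) = 3.798×10⁹ K⁴.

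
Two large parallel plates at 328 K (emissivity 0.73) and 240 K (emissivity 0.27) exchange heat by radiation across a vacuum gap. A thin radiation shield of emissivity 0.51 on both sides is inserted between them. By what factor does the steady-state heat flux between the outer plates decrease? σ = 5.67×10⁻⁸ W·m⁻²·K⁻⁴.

Without shield: q₀ = σΔ(T⁴)/(1/ε₁+1/ε₂−1) with denominator 4.074.
With shield the two gaps are in series; the resistances add: (1/ε₁+1/ε_s−1)+(1/ε_s+1/ε₂−1) = 2.331+4.664 = 6.995.
Heat-flux ratio q₀/q = 6.995/4.074.

factor ≈ 1.72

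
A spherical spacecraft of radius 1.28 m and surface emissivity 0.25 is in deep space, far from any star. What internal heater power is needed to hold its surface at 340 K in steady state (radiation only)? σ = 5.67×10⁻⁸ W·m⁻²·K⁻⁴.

P ≈ 3900 W

P = εσ·4πr²·T⁴.
4πr² = 20.59 m²; T⁴ = 1.336×10¹⁰ K⁴.
P = 0.25·5.67×10⁻⁸·20.59·1.336×10¹⁰.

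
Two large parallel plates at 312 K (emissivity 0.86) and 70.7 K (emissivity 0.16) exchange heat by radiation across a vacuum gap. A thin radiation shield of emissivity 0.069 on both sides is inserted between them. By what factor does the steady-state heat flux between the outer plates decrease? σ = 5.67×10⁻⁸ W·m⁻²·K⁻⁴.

factor ≈ 5.36

Without shield: q₀ = σΔ(T⁴)/(1/ε₁+1/ε₂−1) with denominator 6.413.
With shield the two gaps are in series; the resistances add: (1/ε₁+1/ε_s−1)+(1/ε_s+1/ε₂−1) = 14.66+19.74 = 34.40.
Heat-flux ratio q₀/q = 34.40/6.413.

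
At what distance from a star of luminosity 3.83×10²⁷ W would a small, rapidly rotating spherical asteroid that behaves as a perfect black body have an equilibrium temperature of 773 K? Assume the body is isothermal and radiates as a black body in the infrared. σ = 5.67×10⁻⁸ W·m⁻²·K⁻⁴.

d ≈ 6.13×10¹⁰ m

For an isothermal black-emitting sphere, (1−a)S·πr² = σ·4πr²·T⁴ ⇒ S = 4σT⁴/(1−a).
S = 4·5.67×10⁻⁸·(773)⁴/1.00 = 80980 W/m².
Flux falls as S = L/(4πd²), so d = √(L/(4πS)) = √(3.83×10²⁷/(4π·80980)).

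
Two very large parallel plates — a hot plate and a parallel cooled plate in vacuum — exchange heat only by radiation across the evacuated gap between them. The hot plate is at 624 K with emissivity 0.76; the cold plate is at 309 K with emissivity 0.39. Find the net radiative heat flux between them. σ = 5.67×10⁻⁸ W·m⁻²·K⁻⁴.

For two infinite grey parallel plates, q = σ(T₁⁴ − T₂⁴)/(1/ε₁ + 1/ε₂ − 1).
T₁⁴ − T₂⁴ = 1.516×10¹¹ − 9.117×10⁹ = 1.425×10¹¹ K⁴.
1/ε₁ + 1/ε₂ − 1 = 1.316 + 2.564 − 1 = 2.880.
q = 5.67×10⁻⁸ × 1.425×10¹¹ / 2.880.

q ≈ 2810 W/m²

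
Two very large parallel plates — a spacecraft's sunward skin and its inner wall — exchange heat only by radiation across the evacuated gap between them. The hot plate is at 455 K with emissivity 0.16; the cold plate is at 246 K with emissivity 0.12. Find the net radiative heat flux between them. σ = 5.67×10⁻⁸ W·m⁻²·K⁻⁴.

For two infinite grey parallel plates, q = σ(T₁⁴ − T₂⁴)/(1/ε₁ + 1/ε₂ − 1).
T₁⁴ − T₂⁴ = 4.286×10¹⁰ − 3.662×10⁹ = 3.920×10¹⁰ K⁴.
1/ε₁ + 1/ε₂ − 1 = 6.250 + 8.333 − 1 = 13.58.
q = 5.67×10⁻⁸ × 3.920×10¹⁰ / 13.58.

q ≈ 164 W/m²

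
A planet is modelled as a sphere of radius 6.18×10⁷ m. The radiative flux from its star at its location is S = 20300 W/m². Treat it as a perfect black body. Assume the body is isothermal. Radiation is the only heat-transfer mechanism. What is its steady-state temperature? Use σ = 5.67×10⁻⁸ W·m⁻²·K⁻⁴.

At equilibrium, absorbed power = emitted power.
Absorbing cross-section = πr² = 1.200×10¹⁶ m²; emitting surface = 4πr² = 4.799×10¹⁶ m² (ratio 4).
S·A_cross = εσ·A_surf·T⁴  ⇒  T⁴ = S/(4σ).
T⁴ = 1.00·20300/(4·5.67×10⁻⁸) = 8.951×10¹⁰ K⁴.
T = (8.951×10¹⁰)^(1/4).

T ≈ 547 K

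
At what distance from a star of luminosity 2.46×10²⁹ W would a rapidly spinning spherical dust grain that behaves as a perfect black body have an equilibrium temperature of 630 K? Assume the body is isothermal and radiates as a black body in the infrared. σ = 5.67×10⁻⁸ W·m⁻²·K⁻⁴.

For an isothermal black-emitting sphere, (1−a)S·πr² = σ·4πr²·T⁴ ⇒ S = 4σT⁴/(1−a).
S = 4·5.67×10⁻⁸·(630)⁴/1.00 = 35730 W/m².
Flux falls as S = L/(4πd²), so d = √(L/(4πS)) = √(2.46×10²⁹/(4π·35730)).

d ≈ 7.40×10¹¹ m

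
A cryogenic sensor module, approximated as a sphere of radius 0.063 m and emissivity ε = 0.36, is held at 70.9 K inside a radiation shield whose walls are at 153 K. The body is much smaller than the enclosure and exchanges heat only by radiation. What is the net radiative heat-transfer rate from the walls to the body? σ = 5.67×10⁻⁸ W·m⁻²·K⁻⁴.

P_net ≈ 0.532 W

For a small grey body in a large enclosure: P_net = εσA(T_body⁴ − T_wall⁴).
A = 4πr² = 0.04988 m²; T_body⁴ − T_wall⁴ = 2.527×10⁷ − 5.480×10⁸ = -5.227×10⁸ K⁴.
|P_net| = 0.36·5.67×10⁻⁸·0.04988·5.227×10⁸.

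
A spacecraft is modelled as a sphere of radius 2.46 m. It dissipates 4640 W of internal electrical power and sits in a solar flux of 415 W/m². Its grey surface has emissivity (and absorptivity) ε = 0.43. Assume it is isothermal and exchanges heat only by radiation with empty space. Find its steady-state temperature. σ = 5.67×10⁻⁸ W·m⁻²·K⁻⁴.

At steady state, absorbed solar power + internal power = radiated power.
Absorbed: α·S·A_cross = 0.43·415·19.01 = 3393 W (cross-section πr²).
Total input = 3393 + 4640 = 8033 W.
Radiated: εσ·A_surf·T⁴ with A_surf = 4πr² = 76.05 m².
T⁴ = 8033/(0.43·5.67×10⁻⁸·76.05) = 4.332×10⁹ K⁴.

T ≈ 257 K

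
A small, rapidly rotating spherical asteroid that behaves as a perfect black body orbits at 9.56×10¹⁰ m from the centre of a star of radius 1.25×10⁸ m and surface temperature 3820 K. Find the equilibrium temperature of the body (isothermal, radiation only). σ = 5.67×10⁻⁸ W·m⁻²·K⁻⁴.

The star's surface emits σT_*⁴; at distance d the flux is S = σT_*⁴(R_*/d)².
S = 5.67×10⁻⁸·(3820)⁴·(1.25×10⁸/9.56×10¹⁰)² = 20.64 W/m².
For an isothermal sphere T⁴ = (1−a)S/(4σ) = 9.101×10⁷ K⁴.

T ≈ 97.7 K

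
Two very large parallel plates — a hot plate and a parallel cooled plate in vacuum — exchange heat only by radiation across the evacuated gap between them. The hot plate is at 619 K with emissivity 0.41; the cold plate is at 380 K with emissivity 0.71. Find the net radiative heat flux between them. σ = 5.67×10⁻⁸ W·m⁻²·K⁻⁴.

For two infinite grey parallel plates, q = σ(T₁⁴ − T₂⁴)/(1/ε₁ + 1/ε₂ − 1).
T₁⁴ − T₂⁴ = 1.468×10¹¹ − 2.085×10¹⁰ = 1.260×10¹¹ K⁴.
1/ε₁ + 1/ε₂ − 1 = 2.439 + 1.408 − 1 = 2.847.
q = 5.67×10⁻⁸ × 1.260×10¹¹ / 2.847.

q ≈ 2510 W/m²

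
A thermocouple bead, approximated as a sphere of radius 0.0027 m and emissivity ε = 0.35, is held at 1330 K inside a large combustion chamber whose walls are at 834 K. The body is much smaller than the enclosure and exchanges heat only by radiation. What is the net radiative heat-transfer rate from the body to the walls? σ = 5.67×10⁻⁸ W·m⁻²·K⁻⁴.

P_net ≈ 4.81 W

For a small grey body in a large enclosure: P_net = εσA(T_body⁴ − T_wall⁴).
A = 4πr² = 9.161×10⁻⁵ m²; T_body⁴ − T_wall⁴ = 3.129×10¹² − 4.838×10¹¹ = 2.645×10¹² K⁴.
|P_net| = 0.35·5.67×10⁻⁸·9.161×10⁻⁵·2.645×10¹².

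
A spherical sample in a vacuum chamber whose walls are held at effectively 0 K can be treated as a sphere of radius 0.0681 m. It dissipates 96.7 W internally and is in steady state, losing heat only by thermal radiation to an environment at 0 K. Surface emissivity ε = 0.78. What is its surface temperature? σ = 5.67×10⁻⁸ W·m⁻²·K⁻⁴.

Steady state: internal power = radiated power, P = εσA T⁴.
Radiating area A = 4πr² = 0.05828 m².
T⁴ = P/(εσA) = 96.7/(0.78·5.67×10⁻⁸·0.05828) = 3.752×10¹⁰ K⁴.
T = (3.752×10¹⁰)^(1/4).

T ≈ 440 K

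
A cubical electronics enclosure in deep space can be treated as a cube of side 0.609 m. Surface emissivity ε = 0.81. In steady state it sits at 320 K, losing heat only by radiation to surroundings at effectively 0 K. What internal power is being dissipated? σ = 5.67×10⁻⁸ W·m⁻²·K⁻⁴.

Steady state: P = εσA T⁴.
A = 6L² = 2.225 m²; T⁴ = (320)⁴ = 1.049×10¹⁰ K⁴.
P = 0.81 × 5.67×10⁻⁸ × 2.225 × 1.049×10¹⁰.

P ≈ 1070 W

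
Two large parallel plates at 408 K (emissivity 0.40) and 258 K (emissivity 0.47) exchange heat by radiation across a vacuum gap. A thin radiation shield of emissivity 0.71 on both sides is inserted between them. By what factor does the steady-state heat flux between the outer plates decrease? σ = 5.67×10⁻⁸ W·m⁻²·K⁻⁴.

factor ≈ 1.50

Without shield: q₀ = σΔ(T⁴)/(1/ε₁+1/ε₂−1) with denominator 3.628.
With shield the two gaps are in series; the resistances add: (1/ε₁+1/ε_s−1)+(1/ε_s+1/ε₂−1) = 2.908+2.536 = 5.445.
Heat-flux ratio q₀/q = 5.445/3.628.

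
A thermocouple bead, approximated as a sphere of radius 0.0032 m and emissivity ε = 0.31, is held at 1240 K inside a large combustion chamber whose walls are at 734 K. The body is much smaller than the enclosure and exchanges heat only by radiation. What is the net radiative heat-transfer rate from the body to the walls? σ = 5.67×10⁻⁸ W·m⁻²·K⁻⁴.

P_net ≈ 4.69 W

For a small grey body in a large enclosure: P_net = εσA(T_body⁴ − T_wall⁴).
A = 4πr² = 1.287×10⁻⁴ m²; T_body⁴ − T_wall⁴ = 2.364×10¹² − 2.903×10¹¹ = 2.074×10¹² K⁴.
|P_net| = 0.31·5.67×10⁻⁸·1.287×10⁻⁴·2.074×10¹².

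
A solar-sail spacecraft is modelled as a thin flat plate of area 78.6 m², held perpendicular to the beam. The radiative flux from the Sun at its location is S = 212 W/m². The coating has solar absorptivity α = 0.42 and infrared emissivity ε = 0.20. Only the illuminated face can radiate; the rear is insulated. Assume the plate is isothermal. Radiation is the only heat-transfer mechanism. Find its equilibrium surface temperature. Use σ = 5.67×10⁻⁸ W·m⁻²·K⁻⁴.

T ≈ 298 K

At equilibrium, absorbed power = emitted power.
Absorbing cross-section = A = 78.60 m²; emitting surface = A = 78.60 m² (ratio 1).
αS·A_cross = εσ·A_surf·T⁴  ⇒  T⁴ = αS/(ε·1σ).
T⁴ = 0.420·212/(0.20·1·5.67×10⁻⁸) = 7.852×10⁹ K⁴.
T = (7.852×10⁹)^(1/4).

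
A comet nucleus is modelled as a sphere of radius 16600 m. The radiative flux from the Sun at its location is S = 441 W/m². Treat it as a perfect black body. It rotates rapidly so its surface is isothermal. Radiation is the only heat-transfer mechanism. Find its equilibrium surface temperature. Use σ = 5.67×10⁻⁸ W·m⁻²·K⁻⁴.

T ≈ 210 K

At equilibrium, absorbed power = emitted power.
Absorbing cross-section = πr² = 8.657×10⁸ m²; emitting surface = 4πr² = 3.463×10⁹ m² (ratio 4).
S·A_cross = εσ·A_surf·T⁴  ⇒  T⁴ = S/(4σ).
T⁴ = 1.00·441/(4·5.67×10⁻⁸) = 1.944×10⁹ K⁴.
T = (1.944×10⁹)^(1/4).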